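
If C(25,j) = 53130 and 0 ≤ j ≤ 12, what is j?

5

C(25,j) increases on 0 ≤ j ≤ 12. C(25,4) = 12650 and C(25,5) = 53130, so j = 5.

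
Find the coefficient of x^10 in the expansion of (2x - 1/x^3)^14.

-114688

General term: C(14,j)·(2x)^j·(-1/x^3)^(14-j), with x-exponent 1j − 3(14−j) = 4j − 42.
Set 4j − 42 = 10: j = 13.
C(14,13) = 14; 2^13 = 8192; (-1)^1 = -1.
Coefficient = 14 · 8192 · (-1) = -114688.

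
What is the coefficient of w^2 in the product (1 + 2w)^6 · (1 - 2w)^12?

36

Coefficient of w^2 = Σ_{j} C(6,j)·2^j·C(12,2-j)·(-2)^(2-j) for j from 0 to 2.
= 264 + (-288) + 60 = 36.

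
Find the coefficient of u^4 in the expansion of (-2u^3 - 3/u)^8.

108864

General term: C(8,j)·(-2u^3)^j·(-3/u)^(8-j), with u-exponent 3j − 1(8−j) = 4j − 8.
Set 4j − 8 = 4: j = 3.
C(8,3) = 56; (-2)^3 = -8; (-3)^5 = -243.
Coefficient = 56 · (-8) · (-243) = 108864.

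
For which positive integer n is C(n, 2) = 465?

n(n−1)/2 = 465 ⇒ n(n−1) = 930. Since 31·30 = 930, n = 31.

31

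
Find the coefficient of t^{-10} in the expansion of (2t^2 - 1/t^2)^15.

96096

General term: C(15,j)·(2t^2)^j·(-1/t^2)^(15-j), with t-exponent 2j − 2(15−j) = 4j − 30.
Set 4j − 30 = -10: j = 5.
C(15,5) = 3003; 2^5 = 32; (-1)^10 = 1.
Coefficient = 3003 · 32 · 1 = 96096.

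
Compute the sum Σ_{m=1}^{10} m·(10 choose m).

Since m·C(10,m) = 10·C(9,m−1), the sum is 10·2^9 = 10·512 = 5120.

5120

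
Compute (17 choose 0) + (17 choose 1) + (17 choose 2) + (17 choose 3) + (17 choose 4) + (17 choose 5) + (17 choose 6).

21778

1 + 17 + 136 + 680 + 2380 + 6188 + 12376 = 21778.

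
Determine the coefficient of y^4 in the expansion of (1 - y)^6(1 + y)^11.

-40

Coefficient of y^4 = Σ_{j} C(6,j)·(-1)^j·C(11,4-j)·1^(4-j) for j from 0 to 4.
= 330 + (-990) + 825 + (-220) + 15 = -40.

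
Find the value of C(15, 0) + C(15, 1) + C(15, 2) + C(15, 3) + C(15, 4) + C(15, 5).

4944

1 + 15 + 105 + 455 + 1365 + 3003 = 4944.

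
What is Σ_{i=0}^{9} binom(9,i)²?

48620

Σ C(9,i)² is the coefficient of x^9 in (1+x)^9(1+x)^9 = (1+x)^18, i.e. C(18,9) = 48620.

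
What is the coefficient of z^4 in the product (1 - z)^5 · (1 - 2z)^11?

Coefficient of z^4 = Σ_{j} C(5,j)·(-1)^j·C(11,4-j)·(-2)^(4-j) for j from 0 to 4.
= 5280 + 6600 + 2200 + 220 + 5 = 14305.

14305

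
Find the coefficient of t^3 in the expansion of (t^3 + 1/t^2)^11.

462

General term: C(11,j)·(t^3)^j·(1/t^2)^(11-j), with t-exponent 3j − 2(11−j) = 5j − 22.
Set 5j − 22 = 3: j = 5.
C(11,5) = 462; 1^5 = 1; 1^6 = 1.
Coefficient = 462 · 1 · 1 = 462.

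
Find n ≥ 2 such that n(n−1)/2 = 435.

30

n(n−1)/2 = 435 ⇒ n(n−1) = 870. Since 30·29 = 870, n = 30.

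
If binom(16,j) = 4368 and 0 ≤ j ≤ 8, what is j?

5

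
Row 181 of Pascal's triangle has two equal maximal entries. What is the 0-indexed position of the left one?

90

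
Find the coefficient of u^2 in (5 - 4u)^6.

The general term is C(6,j)·(5)^j·(-4u)^(6-j); the u^2 term has j = 4.
C(6,4) = 15.
Coefficient = C(6,4) · 5^4 · (-4)^2 = 15 · 625 · 16 = 150000.

150000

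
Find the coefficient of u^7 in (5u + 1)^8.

625000

The general term is C(8,j)·(5u)^j·(1)^(8-j); the u^7 term has j = 7.
C(8,7) = 8.
Coefficient = C(8,7) · 5^7 = 8 · 78125 = 625000.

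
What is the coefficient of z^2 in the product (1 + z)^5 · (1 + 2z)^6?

130

Coefficient of z^2 = Σ_{j} C(5,j)·1^j·C(6,2-j)·2^(2-j) for j from 0 to 2.
= 60 + 60 + 10 = 130.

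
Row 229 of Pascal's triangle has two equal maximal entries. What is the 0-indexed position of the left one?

For odd n = 229, C(229,j) peaks at j = (n−1)/2 and (n+1)/2; the smaller is 114.

114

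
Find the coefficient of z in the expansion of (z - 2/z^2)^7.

General term: C(7,j)·(z)^j·(-2/z^2)^(7-j), with z-exponent 1j − 2(7−j) = 3j − 14.
Set 3j − 14 = 1: j = 5.
C(7,5) = 21; 1^5 = 1; (-2)^2 = 4.
Coefficient = 21 · 1 · 4 = 84.

84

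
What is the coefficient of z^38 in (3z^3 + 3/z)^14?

General term: C(14,j)·(3z^3)^j·(3/z)^(14-j), with z-exponent 3j − 1(14−j) = 4j − 14.
Set 4j − 14 = 38: j = 13.
C(14,13) = 14; 3^13 = 1594323; 3^1 = 3.
Coefficient = 14 · 1594323 · 3 = 66961566.

66961566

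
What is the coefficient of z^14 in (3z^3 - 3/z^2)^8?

General term: C(8,j)·(3z^3)^j·(-3/z^2)^(8-j), with z-exponent 3j − 2(8−j) = 5j − 16.
Set 5j − 16 = 14: j = 6.
C(8,6) = 28; 3^6 = 729; (-3)^2 = 9.
Coefficient = 28 · 729 · 9 = 183708.

183708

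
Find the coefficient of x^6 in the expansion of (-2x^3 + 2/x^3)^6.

General term: C(6,j)·(-2x^3)^j·(2/x^3)^(6-j), with x-exponent 3j − 3(6−j) = 6j − 18.
Set 6j − 18 = 6: j = 4.
C(6,4) = 15; (-2)^4 = 16; 2^2 = 4.
Coefficient = 15 · 16 · 4 = 960.

960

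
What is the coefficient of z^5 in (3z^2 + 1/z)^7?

2835

General term: C(7,j)·(3z^2)^j·(1/z)^(7-j), with z-exponent 2j − 1(7−j) = 3j − 7.
Set 3j − 7 = 5: j = 4.
C(7,4) = 35; 3^4 = 81; 1^3 = 1.
Coefficient = 35 · 81 · 1 = 2835.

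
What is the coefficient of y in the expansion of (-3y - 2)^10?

The general term is C(10,j)·(-3y)^j·(-2)^(10-j); the y^1 term has j = 1.
C(10,1) = 10.
Coefficient = C(10,1) · (-3)^1 · (-2)^9 = 10 · (-3) · (-512) = 15360.

15360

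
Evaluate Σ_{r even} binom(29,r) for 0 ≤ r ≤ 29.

268435456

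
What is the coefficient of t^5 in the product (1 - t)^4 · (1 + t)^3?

Coefficient of t^5 = Σ_{j} C(4,j)·(-1)^j·C(3,5-j)·1^(5-j) for j from 2 to 4.
= 6 + (-12) + 3 = -3.

-3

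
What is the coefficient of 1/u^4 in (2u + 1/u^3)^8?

1792

General term: C(8,j)·(2u)^j·(1/u^3)^(8-j), with u-exponent 1j − 3(8−j) = 4j − 24.
Set 4j − 24 = -4: j = 5.
C(8,5) = 56; 2^5 = 32; 1^3 = 1.
Coefficient = 56 · 32 · 1 = 1792.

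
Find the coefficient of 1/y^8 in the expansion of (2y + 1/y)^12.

264

General term: C(12,j)·(2y)^j·(1/y)^(12-j), with y-exponent 1j − 1(12−j) = 2j − 12.
Set 2j − 12 = -8: j = 2.
C(12,2) = 66; 2^2 = 4; 1^10 = 1.
Coefficient = 66 · 4 · 1 = 264.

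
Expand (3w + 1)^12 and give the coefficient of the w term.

The general term is C(12,j)·(3w)^j·(1)^(12-j); the w^1 term has j = 1.
C(12,1) = 12.
Coefficient = C(12,1) · 3^1 = 12 · 3 = 36.

36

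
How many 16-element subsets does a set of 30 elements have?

145422675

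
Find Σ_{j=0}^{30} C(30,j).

1073741824

The entries of row 30 sum to 2^30 = 1073741824.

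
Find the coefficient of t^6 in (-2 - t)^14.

The general term is C(14,j)·(-2)^j·(-t)^(14-j); the t^6 term has j = 8.
C(14,8) = 3003.
Coefficient = C(14,8) · (-2)^8 = 3003 · 256 = 768768.

768768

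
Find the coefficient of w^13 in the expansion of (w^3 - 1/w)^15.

General term: C(15,j)·(w^3)^j·(-1/w)^(15-j), with w-exponent 3j − 1(15−j) = 4j − 15.
Set 4j − 15 = 13: j = 7.
C(15,7) = 6435; 1^7 = 1; (-1)^8 = 1.
Coefficient = 6435 · 1 · 1 = 6435.

6435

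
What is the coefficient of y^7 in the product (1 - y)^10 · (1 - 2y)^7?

-185076

Coefficient of y^7 = Σ_{j} C(10,j)·(-1)^j·C(7,7-j)·(-2)^(7-j) for j from 0 to 7.
= (-128) + (-4480) + (-30240) + (-67200) + (-58800) + (-21168) + (-2940) + (-120) = -185076.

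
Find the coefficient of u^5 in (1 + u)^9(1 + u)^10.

11628

(1 + u)^9(1 + u)^10 = (1 + u)^19, so the coefficient of u^5 is C(19,5)·1^5 = 11628·1 = 11628.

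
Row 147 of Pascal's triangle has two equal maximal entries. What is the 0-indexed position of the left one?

73

For odd n = 147, C(147,i) peaks at i = (n−1)/2 and (n+1)/2; the lower is 73.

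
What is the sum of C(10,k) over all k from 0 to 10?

1024

The entries of row 10 sum to 2^10 = 1024.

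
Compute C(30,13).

119759850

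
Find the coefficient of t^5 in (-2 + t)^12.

-101376

The general term is C(12,j)·(-2)^j·(t)^(12-j); the t^5 term has j = 7.
C(12,7) = 792.
Coefficient = C(12,7) · (-2)^7 = 792 · (-128) = -101376.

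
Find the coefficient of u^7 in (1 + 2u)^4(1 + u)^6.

Coefficient of u^7 = Σ_{j} C(4,j)·2^j·C(6,7-j)·1^(7-j) for j from 1 to 4.
= 8 + 144 + 480 + 320 = 952.

952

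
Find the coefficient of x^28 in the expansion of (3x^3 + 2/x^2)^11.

1299078

General term: C(11,j)·(3x^3)^j·(2/x^2)^(11-j), with x-exponent 3j − 2(11−j) = 5j − 22.
Set 5j − 22 = 28: j = 10.
C(11,10) = 11; 3^10 = 59049; 2^1 = 2.
Coefficient = 11 · 59049 · 2 = 1299078.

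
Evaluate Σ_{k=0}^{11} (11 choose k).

2048

Setting x = 1 in (1+x)^11 gives Σ C(11,k) = 2^11 = 2048.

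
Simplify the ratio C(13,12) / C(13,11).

1/6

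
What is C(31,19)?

C(31,19) = C(31,12) by symmetry.
C(31,12) = (31·30·29·28·27·26·25·24·23·22·21·20) / 12! = 67596957267840000 / 479001600 = 141120525.

141120525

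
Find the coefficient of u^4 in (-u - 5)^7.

-4375

The general term is C(7,j)·(-u)^j·(-5)^(7-j); the u^4 term has j = 4.
C(7,4) = 35.
Coefficient = C(7,4) · (-5)^3 = 35 · (-125) = -4375.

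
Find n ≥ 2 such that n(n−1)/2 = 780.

40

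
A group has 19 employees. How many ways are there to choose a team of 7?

This is C(19,7) = 50388.

50388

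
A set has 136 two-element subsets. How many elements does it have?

n(n−1)/2 = 136 ⇒ n(n−1) = 272. Since 17·16 = 272, n = 17.

17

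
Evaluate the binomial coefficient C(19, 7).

50388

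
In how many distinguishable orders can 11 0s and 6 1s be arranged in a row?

Choose positions for the 0s: C(17,11) = 12376.

12376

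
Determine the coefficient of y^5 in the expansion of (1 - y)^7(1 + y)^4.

-14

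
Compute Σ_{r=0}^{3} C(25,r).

1 + 25 + 300 + 2300 = 2626.

2626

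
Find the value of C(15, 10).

3003

C(15,10) = C(15,5) by symmetry.
C(15,5) = (15·14·13·12·11) / 5! = 360360 / 120 = 3003.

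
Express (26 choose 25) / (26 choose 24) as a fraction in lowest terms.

C(n,k+1)/C(n,k) = (n−k)/(k+1) = (26−24)/(24+1) = 2/25.

2/25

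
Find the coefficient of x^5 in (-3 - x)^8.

1512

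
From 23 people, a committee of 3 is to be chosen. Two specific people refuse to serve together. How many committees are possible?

1750

All 3-subsets: C(23,3) = 1771. Those containing both fixed elements: C(21,1) = 21.
1771 − 21 = 1750.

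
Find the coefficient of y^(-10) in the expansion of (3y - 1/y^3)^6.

General term: C(6,j)·(3y)^j·(-1/y^3)^(6-j), with y-exponent 1j − 3(6−j) = 4j − 18.
Set 4j − 18 = -10: j = 2.
C(6,2) = 15; 3^2 = 9; (-1)^4 = 1.
Coefficient = 15 · 9 · 1 = 135.

135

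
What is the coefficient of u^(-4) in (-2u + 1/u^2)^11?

General term: C(11,j)·(-2u)^j·(1/u^2)^(11-j), with u-exponent 1j − 2(11−j) = 3j − 22.
Set 3j − 22 = -4: j = 6.
C(11,6) = 462; (-2)^6 = 64; 1^5 = 1.
Coefficient = 462 · 64 · 1 = 29568.

29568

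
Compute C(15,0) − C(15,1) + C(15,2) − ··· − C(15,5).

The partial alternating sum Σ_{k=0}^{5} (−1)^k C(15,k) = (−1)^5 C(14,5) = -2002.

-2002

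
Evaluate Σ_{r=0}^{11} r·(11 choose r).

Since r·C(11,r) = 11·C(10,r−1), the sum is 11·2^10 = 11·1024 = 11264.

11264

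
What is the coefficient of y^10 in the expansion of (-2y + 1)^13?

292864

The general term is C(13,j)·(-2y)^j·(1)^(13-j); the y^10 term has j = 10.
C(13,10) = 286.
Coefficient = C(13,10) · (-2)^10 = 286 · 1024 = 292864.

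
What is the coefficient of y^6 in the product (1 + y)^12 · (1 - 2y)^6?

-480

Coefficient of y^6 = Σ_{j} C(12,j)·1^j·C(6,6-j)·(-2)^(6-j) for j from 0 to 6.
= 64 + (-2304) + 15840 + (-35200) + 29700 + (-9504) + 924 = -480.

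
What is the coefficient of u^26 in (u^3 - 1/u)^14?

General term: C(14,j)·(u^3)^j·(-1/u)^(14-j), with u-exponent 3j − 1(14−j) = 4j − 14.
Set 4j − 14 = 26: j = 10.
C(14,10) = 1001; 1^10 = 1; (-1)^4 = 1.
Coefficient = 1001 · 1 · 1 = 1001.

1001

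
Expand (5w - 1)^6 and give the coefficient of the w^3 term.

The general term is C(6,j)·(5w)^j·(-1)^(6-j); the w^3 term has j = 3.
C(6,3) = 20.
Coefficient = C(6,3) · 5^3 · (-1)^3 = 20 · 125 · (-1) = -2500.

-2500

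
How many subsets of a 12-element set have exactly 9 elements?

Choose the 9 positions: C(12,9) = 220.

220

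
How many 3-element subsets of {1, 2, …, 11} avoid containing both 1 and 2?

156

All 3-subsets: C(11,3) = 165. Those containing both fixed elements: C(9,1) = 9.
165 − 9 = 156.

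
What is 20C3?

C(20,3) = (20·19·18) / 3! = 6840 / 6 = 1140.

1140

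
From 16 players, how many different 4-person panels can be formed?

This is C(16,4) = 1820.

1820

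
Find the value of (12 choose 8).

C(12,8) = C(12,4) by symmetry.
C(12,4) = (12·11·10·9) / 4! = 11880 / 24 = 495.

495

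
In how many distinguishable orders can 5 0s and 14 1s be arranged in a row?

11628

Choose positions for the 0s: C(19,5) = 11628.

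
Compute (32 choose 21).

129024480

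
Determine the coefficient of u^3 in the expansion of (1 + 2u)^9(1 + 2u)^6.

3640

(1 + 2u)^9(1 + 2u)^6 = (1 + 2u)^15, so the coefficient of u^3 is C(15,3)·2^3 = 455·8 = 3640.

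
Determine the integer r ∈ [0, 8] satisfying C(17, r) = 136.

C(17,r) increases on 0 ≤ r ≤ 8. C(17,1) = 17 and C(17,2) = 136, so r = 2.

2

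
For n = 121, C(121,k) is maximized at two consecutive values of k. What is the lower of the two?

For odd n = 121, C(121,k) peaks at k = (n−1)/2 and (n+1)/2; the lower is 60.

60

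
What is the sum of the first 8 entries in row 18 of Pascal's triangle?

1 + 18 + 153 + 816 + 3060 + 8568 + 18564 + 31824 = 63004.

63004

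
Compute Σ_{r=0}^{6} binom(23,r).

145499

1 + 23 + 253 + 1771 + 8855 + 33649 + 100947 = 145499.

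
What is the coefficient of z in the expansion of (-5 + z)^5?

The general term is C(5,j)·(-5)^j·(z)^(5-j); the z^1 term has j = 4.
C(5,4) = 5.
Coefficient = C(5,4) · (-5)^4 = 5 · 625 = 3125.

3125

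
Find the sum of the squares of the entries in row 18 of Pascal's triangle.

9075135300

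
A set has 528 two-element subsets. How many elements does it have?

n(n−1)/2 = 528 ⇒ n(n−1) = 1056. Since 33·32 = 1056, n = 33.

33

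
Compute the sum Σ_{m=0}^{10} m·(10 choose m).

Since m·C(10,m) = 10·C(9,m−1), the sum is 10·2^9 = 10·512 = 5120.

5120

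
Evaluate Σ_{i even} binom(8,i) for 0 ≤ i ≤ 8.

Even-i terms of row 8 sum to 2^7 = 128.

128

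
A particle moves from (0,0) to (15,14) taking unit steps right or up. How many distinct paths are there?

77558760

Each path is a sequence of 29 steps with 15 rights: C(29,15) = 77558760.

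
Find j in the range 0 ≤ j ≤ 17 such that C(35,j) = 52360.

4

C(35,j) increases on 0 ≤ j ≤ 17. C(35,3) = 6545 and C(35,4) = 52360, so j = 4.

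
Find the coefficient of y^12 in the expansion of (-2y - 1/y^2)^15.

General term: C(15,j)·(-2y)^j·(-1/y^2)^(15-j), with y-exponent 1j − 2(15−j) = 3j − 30.
Set 3j − 30 = 12: j = 14.
C(15,14) = 15; (-2)^14 = 16384; (-1)^1 = -1.
Coefficient = 15 · 16384 · (-1) = -245760.

-245760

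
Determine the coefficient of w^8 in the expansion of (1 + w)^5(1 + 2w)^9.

Coefficient of w^8 = Σ_{j} C(5,j)·1^j·C(9,8-j)·2^(8-j) for j from 0 to 5.
= 2304 + 23040 + 53760 + 40320 + 10080 + 672 = 130176.

130176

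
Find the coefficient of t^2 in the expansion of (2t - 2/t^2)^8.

7168

General term: C(8,j)·(2t)^j·(-2/t^2)^(8-j), with t-exponent 1j − 2(8−j) = 3j − 16.
Set 3j − 16 = 2: j = 6.
C(8,6) = 28; 2^6 = 64; (-2)^2 = 4.
Coefficient = 28 · 64 · 4 = 7168.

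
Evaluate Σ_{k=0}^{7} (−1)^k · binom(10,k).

-36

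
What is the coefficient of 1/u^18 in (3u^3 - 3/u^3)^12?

-116917020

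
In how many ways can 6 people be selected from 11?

This is C(11,6) = 462.

462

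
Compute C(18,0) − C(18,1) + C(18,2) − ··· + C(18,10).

19448

The partial alternating sum Σ_{k=0}^{10} (−1)^k C(18,k) = (−1)^10 C(17,10) = 19448.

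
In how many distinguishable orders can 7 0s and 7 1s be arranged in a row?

3432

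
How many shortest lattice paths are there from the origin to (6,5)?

Each path is a sequence of 11 steps with 6 rights: C(11,6) = 462.

462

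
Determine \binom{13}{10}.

C(13,10) = C(13,3) by symmetry.
C(13,3) = (13·12·11) / 3! = 1716 / 6 = 286.

286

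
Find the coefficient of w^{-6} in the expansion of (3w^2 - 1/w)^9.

27

General term: C(9,j)·(3w^2)^j·(-1/w)^(9-j), with w-exponent 2j − 1(9−j) = 3j − 9.
Set 3j − 9 = -6: j = 1.
C(9,1) = 9; 3^1 = 3; (-1)^8 = 1.
Coefficient = 9 · 3 · 1 = 27.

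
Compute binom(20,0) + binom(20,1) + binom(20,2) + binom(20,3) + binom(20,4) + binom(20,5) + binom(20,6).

1 + 20 + 190 + 1140 + 4845 + 15504 + 38760 = 60460.

60460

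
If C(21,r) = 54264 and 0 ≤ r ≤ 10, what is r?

6

C(21,r) increases on 0 ≤ r ≤ 10. C(21,5) = 20349 and C(21,6) = 54264, so r = 6.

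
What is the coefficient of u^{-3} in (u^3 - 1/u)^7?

General term: C(7,j)·(u^3)^j·(-1/u)^(7-j), with u-exponent 3j − 1(7−j) = 4j − 7.
Set 4j − 7 = -3: j = 1.
C(7,1) = 7; 1^1 = 1; (-1)^6 = 1.
Coefficient = 7 · 1 · 1 = 7.

7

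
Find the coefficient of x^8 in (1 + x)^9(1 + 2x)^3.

2241

Coefficient of x^8 = Σ_{j} C(9,j)·1^j·C(3,8-j)·2^(8-j) for j from 5 to 8.
= 1008 + 1008 + 216 + 9 = 2241.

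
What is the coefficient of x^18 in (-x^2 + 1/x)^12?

General term: C(12,j)·(-x^2)^j·(1/x)^(12-j), with x-exponent 2j − 1(12−j) = 3j − 12.
Set 3j − 12 = 18: j = 10.
C(12,10) = 66; (-1)^10 = 1; 1^2 = 1.
Coefficient = 66 · 1 · 1 = 66.

66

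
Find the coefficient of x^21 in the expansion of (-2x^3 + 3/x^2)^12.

General term: C(12,j)·(-2x^3)^j·(3/x^2)^(12-j), with x-exponent 3j − 2(12−j) = 5j − 24.
Set 5j − 24 = 21: j = 9.
C(12,9) = 220; (-2)^9 = -512; 3^3 = 27.
Coefficient = 220 · (-512) · 27 = -3041280.

-3041280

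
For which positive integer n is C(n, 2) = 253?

n(n−1)/2 = 253 ⇒ n(n−1) = 506. Since 23·22 = 506, n = 23.

23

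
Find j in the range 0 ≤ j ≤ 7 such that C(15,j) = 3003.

5

C(15,j) increases on 0 ≤ j ≤ 7. C(15,4) = 1365 and C(15,5) = 3003, so j = 5.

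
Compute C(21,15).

54264

C(21,15) = C(21,6) by symmetry.
C(21,6) = (21·20·19·18·17·16) / 6! = 39070080 / 720 = 54264.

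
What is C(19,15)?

3876

C(19,15) = C(19,4) by symmetry.
C(19,4) = (19·18·17·16) / 4! = 93024 / 24 = 3876.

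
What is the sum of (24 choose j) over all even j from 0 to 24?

Even-j terms of row 24 sum to 2^23 = 8388608.

8388608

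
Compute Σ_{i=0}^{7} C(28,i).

1 + 28 + 378 + 3276 + 20475 + 98280 + 376740 + 1184040 = 1683218.

1683218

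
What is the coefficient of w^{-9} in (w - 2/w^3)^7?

560

General term: C(7,j)·(w)^j·(-2/w^3)^(7-j), with w-exponent 1j − 3(7−j) = 4j − 21.
Set 4j − 21 = -9: j = 3.
C(7,3) = 35; 1^3 = 1; (-2)^4 = 16.
Coefficient = 35 · 1 · 16 = 560.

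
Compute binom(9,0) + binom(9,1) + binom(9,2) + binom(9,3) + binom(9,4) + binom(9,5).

1 + 9 + 36 + 84 + 126 + 126 = 382.

382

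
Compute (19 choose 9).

C(19,9) = (19·18·17·16·15·14·13·12·11) / 9! = 33522128640 / 362880 = 92378.

92378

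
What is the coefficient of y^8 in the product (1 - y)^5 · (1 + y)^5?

5

Coefficient of y^8 = Σ_{j} C(5,j)·(-1)^j·C(5,8-j)·1^(8-j) for j from 3 to 5.
= (-10) + 25 + (-10) = 5.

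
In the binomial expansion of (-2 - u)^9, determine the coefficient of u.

-2304

The general term is C(9,j)·(-2)^j·(-u)^(9-j); the u^1 term has j = 8.
C(9,8) = 9.
Coefficient = C(9,8) · (-2)^8 · (-1)^1 = 9 · 256 · (-1) = -2304.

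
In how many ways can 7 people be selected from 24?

This is C(24,7) = 346104.

346104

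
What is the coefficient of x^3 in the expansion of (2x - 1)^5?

The general term is C(5,j)·(2x)^j·(-1)^(5-j); the x^3 term has j = 3.
C(5,3) = 10.
Coefficient = C(5,3) · 2^3 = 10 · 8 = 80.

80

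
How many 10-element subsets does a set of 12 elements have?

C(12,10) = C(12,2) by symmetry.
C(12,2) = (12·11) / 2! = 132 / 2 = 66.

66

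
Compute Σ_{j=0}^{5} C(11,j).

1024

1 + 11 + 55 + 165 + 330 + 462 = 1024.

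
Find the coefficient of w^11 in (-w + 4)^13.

-1248

The general term is C(13,j)·(-w)^j·(4)^(13-j); the w^11 term has j = 11.
C(13,11) = 78.
Coefficient = C(13,11) · (-1)^11 · 4^2 = 78 · (-1) · 16 = -1248.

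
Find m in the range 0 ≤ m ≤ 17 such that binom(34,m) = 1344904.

6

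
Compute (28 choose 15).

C(28,15) = C(28,13) by symmetry.
C(28,13) = (28·27·26·25·24·23·22·21·20·19·18·17·16) / 13! = 233153109116928000 / 6227020800 = 37442160.

37442160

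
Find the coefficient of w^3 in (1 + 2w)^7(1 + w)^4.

704

Coefficient of w^3 = Σ_{j} C(7,j)·2^j·C(4,3-j)·1^(3-j) for j from 0 to 3.
= 4 + 84 + 336 + 280 = 704.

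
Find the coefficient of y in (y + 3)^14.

22320522

The general term is C(14,j)·(y)^j·(3)^(14-j); the y^1 term has j = 1.
C(14,1) = 14.
Coefficient = C(14,1) · 3^13 = 14 · 1594323 = 22320522.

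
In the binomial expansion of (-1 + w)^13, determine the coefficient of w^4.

The general term is C(13,j)·(-1)^j·(w)^(13-j); the w^4 term has j = 9.
C(13,9) = 715.
Coefficient = C(13,9) · (-1)^9 = 715 · (-1) = -715.

-715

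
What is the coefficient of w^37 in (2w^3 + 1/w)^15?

General term: C(15,j)·(2w^3)^j·(1/w)^(15-j), with w-exponent 3j − 1(15−j) = 4j − 15.
Set 4j − 15 = 37: j = 13.
C(15,13) = 105; 2^13 = 8192; 1^2 = 1.
Coefficient = 105 · 8192 · 1 = 860160.

860160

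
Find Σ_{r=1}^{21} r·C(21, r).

22020096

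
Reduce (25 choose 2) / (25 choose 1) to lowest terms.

12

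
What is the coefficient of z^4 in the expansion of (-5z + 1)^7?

The general term is C(7,j)·(-5z)^j·(1)^(7-j); the z^4 term has j = 4.
C(7,4) = 35.
Coefficient = C(7,4) · (-5)^4 = 35 · 625 = 21875.

21875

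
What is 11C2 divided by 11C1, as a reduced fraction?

C(n,k+1)/C(n,k) = (n−k)/(k+1) = (11−1)/(1+1) = 10/2 = 5.

5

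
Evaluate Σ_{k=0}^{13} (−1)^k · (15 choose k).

-14

The partial alternating sum Σ_{k=0}^{13} (−1)^k C(15,k) = (−1)^13 C(14,13) = -14.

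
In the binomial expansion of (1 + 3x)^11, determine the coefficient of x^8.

The general term is C(11,j)·(1)^j·(3x)^(11-j); the x^8 term has j = 3.
C(11,3) = 165.
Coefficient = C(11,3) · 3^8 = 165 · 6561 = 1082565.

1082565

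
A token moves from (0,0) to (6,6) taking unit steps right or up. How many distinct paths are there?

Each path is a sequence of 12 steps with 6 rights: C(12,6) = 924.

924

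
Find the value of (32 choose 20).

225792840

C(32,20) = C(32,12) by symmetry.
C(32,12) = (32·31·30·29·28·27·26·25·24·23·22·21) / 12! = 108155131628544000 / 479001600 = 225792840.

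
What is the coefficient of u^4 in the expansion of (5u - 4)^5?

The general term is C(5,j)·(5u)^j·(-4)^(5-j); the u^4 term has j = 4.
C(5,4) = 5.
Coefficient = C(5,4) · 5^4 · (-4)^1 = 5 · 625 · (-4) = -12500.

-12500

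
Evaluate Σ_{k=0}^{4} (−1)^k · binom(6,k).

5

The partial alternating sum Σ_{k=0}^{4} (−1)^k C(6,k) = (−1)^4 C(5,4) = 5.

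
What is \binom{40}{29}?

2311801440

C(40,29) = C(40,11) by symmetry.
C(40,11) = (40·39·38·37·36·35·34·33·32·31·30) / 11! = 92279715720192000 / 39916800 = 2311801440.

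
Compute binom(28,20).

3108105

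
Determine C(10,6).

C(10,6) = C(10,4) by symmetry.
C(10,4) = (10·9·8·7) / 4! = 5040 / 24 = 210.

210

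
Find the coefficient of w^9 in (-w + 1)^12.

The general term is C(12,j)·(-w)^j·(1)^(12-j); the w^9 term has j = 9.
C(12,9) = 220.
Coefficient = C(12,9) · (-1)^9 = 220 · (-1) = -220.

-220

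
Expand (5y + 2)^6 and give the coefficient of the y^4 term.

37500

The general term is C(6,j)·(5y)^j·(2)^(6-j); the y^4 term has j = 4.
C(6,4) = 15.
Coefficient = C(6,4) · 5^4 · 2^2 = 15 · 625 · 4 = 37500.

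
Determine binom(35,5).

C(35,5) = (35·34·33·32·31) / 5! = 38955840 / 120 = 324632.

324632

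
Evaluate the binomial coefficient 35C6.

C(35,6) = (35·34·33·32·31·30) / 6! = 1168675200 / 720 = 1623160.

1623160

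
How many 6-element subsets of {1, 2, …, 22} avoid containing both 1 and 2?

All 6-subsets: C(22,6) = 74613. Those containing both fixed elements: C(20,4) = 4845.
74613 − 4845 = 69768.

69768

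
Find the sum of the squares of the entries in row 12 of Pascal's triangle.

Σ C(12,k)² is the coefficient of x^12 in (1+x)^12(1+x)^12 = (1+x)^24, i.e. C(24,12) = 2704156.

2704156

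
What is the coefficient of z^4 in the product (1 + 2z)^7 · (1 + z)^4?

2241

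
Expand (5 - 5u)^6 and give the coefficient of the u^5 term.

The general term is C(6,j)·(5)^j·(-5u)^(6-j); the u^5 term has j = 1.
C(6,1) = 6.
Coefficient = C(6,1) · 5^1 · (-5)^5 = 6 · 5 · (-3125) = -93750.

-93750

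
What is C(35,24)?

417225900

C(35,24) = C(35,11) by symmetry.
C(35,11) = (35·34·33·32·31·30·29·28·27·26·25) / 11! = 16654322805120000 / 39916800 = 417225900.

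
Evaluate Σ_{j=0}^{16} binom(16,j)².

601080390

By Vandermonde's identity, Σ C(16,j)² = C(32,16) = 601080390.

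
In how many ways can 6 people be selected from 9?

84

This is C(9,6) = 84.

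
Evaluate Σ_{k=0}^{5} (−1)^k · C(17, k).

The partial alternating sum Σ_{k=0}^{5} (−1)^k C(17,k) = (−1)^5 C(16,5) = -4368.

-4368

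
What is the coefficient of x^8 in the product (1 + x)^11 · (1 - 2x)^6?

Coefficient of x^8 = Σ_{j} C(11,j)·1^j·C(6,8-j)·(-2)^(8-j) for j from 2 to 8.
= 3520 + (-31680) + 79200 + (-73920) + 27720 + (-3960) + 165 = 1045.

1045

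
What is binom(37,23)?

C(37,23) = C(37,14) by symmetry.
C(37,14) = (37·36·35·34·33·32·31·30·29·28·27·26·25·24) / 14! = 532405391434076160000 / 87178291200 = 6107086800.

6107086800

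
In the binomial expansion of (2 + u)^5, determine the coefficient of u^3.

40

The general term is C(5,j)·(2)^j·(u)^(5-j); the u^3 term has j = 2.
C(5,2) = 10.
Coefficient = C(5,2) · 2^2 = 10 · 4 = 40.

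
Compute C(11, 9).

55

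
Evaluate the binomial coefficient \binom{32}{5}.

C(32,5) = (32·31·30·29·28) / 5! = 24165120 / 120 = 201376.

201376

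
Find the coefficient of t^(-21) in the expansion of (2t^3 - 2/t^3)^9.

General term: C(9,j)·(2t^3)^j·(-2/t^3)^(9-j), with t-exponent 3j − 3(9−j) = 6j − 27.
Set 6j − 27 = -21: j = 1.
C(9,1) = 9; 2^1 = 2; (-2)^8 = 256.
Coefficient = 9 · 2 · 256 = 4608.

4608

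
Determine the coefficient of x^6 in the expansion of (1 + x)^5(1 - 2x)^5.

30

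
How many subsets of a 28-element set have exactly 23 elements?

98280

Choose the 23 positions: C(28,23) = 98280.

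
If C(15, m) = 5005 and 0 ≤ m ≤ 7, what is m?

6

C(15,m) increases on 0 ≤ m ≤ 7. C(15,5) = 3003 and C(15,6) = 5005, so m = 6.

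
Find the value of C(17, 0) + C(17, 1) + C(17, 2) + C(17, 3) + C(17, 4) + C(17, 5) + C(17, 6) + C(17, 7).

1 + 17 + 136 + 680 + 2380 + 6188 + 12376 + 19448 = 41226.

41226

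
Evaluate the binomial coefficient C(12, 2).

66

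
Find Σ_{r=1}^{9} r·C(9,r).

Differentiating (1+x)^9 and setting x=1: Σ r·C(9,r) = 9·2^8 = 2304.

2304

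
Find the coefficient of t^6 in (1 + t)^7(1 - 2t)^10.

-161

Coefficient of t^6 = Σ_{j} C(7,j)·1^j·C(10,6-j)·(-2)^(6-j) for j from 0 to 6.
= 13440 + (-56448) + 70560 + (-33600) + 6300 + (-420) + 7 = -161.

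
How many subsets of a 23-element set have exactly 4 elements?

Choose the 4 positions: C(23,4) = 8855.

8855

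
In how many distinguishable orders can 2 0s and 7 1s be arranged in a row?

Choose positions for the 0s: C(9,2) = 36.

36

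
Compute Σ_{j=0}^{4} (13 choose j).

1093

1 + 13 + 78 + 286 + 715 = 1093.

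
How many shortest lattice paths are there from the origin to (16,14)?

145422675

Each path is a sequence of 30 steps with 16 rights: C(30,16) = 145422675.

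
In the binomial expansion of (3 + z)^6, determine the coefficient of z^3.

540

The general term is C(6,j)·(3)^j·(z)^(6-j); the z^3 term has j = 3.
C(6,3) = 20.
Coefficient = C(6,3) · 3^3 = 20 · 27 = 540.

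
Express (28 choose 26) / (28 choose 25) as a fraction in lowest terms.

3/26

C(n,k+1)/C(n,k) = (n−k)/(k+1) = (28−25)/(25+1) = 3/26.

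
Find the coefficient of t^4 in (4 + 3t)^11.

The general term is C(11,j)·(4)^j·(3t)^(11-j); the t^4 term has j = 7.
C(11,7) = 330.
Coefficient = C(11,7) · 4^7 · 3^4 = 330 · 16384 · 81 = 437944320.

437944320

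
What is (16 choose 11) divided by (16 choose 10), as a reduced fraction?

C(n,k+1)/C(n,k) = (n−k)/(k+1) = (16−10)/(10+1) = 6/11.

6/11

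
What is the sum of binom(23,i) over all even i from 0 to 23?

4194304

Half of (1+1)^23 + (1−1)^23 gives the even-index sum: 2^22 = 4194304.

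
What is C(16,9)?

C(16,9) = C(16,7) by symmetry.
C(16,7) = (16·15·14·13·12·11·10) / 7! = 57657600 / 5040 = 11440.

11440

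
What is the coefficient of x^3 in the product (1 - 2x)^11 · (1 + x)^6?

Coefficient of x^3 = Σ_{j} C(11,j)·(-2)^j·C(6,3-j)·1^(3-j) for j from 0 to 3.
= 20 + (-330) + 1320 + (-1320) = -310.

-310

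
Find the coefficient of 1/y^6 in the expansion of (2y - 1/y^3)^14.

-1025024

General term: C(14,j)·(2y)^j·(-1/y^3)^(14-j), with y-exponent 1j − 3(14−j) = 4j − 42.
Set 4j − 42 = -6: j = 9.
C(14,9) = 2002; 2^9 = 512; (-1)^5 = -1.
Coefficient = 2002 · 512 · (-1) = -1025024.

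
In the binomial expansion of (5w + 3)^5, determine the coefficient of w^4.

The general term is C(5,j)·(5w)^j·(3)^(5-j); the w^4 term has j = 4.
C(5,4) = 5.
Coefficient = C(5,4) · 5^4 · 3^1 = 5 · 625 · 3 = 9375.

9375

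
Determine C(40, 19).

C(40,19) = (40·39·38·37·36·35·34·33·32·31·30·29·28·27·26·25·24·23·22) / 19! = 15969861751731289590988800000 / 121645100408832000 = 131282408400.

131282408400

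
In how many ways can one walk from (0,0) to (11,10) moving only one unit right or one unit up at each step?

352716

Each path is a sequence of 21 steps with 11 rights: C(21,11) = 352716.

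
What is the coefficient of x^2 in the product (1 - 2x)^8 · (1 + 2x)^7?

Coefficient of x^2 = Σ_{j} C(8,j)·(-2)^j·C(7,2-j)·2^(2-j) for j from 0 to 2.
= 84 + (-224) + 112 = -28.

-28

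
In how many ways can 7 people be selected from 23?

This is C(23,7) = 245157.

245157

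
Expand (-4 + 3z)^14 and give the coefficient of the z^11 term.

The general term is C(14,j)·(-4)^j·(3z)^(14-j); the z^11 term has j = 3.
C(14,3) = 364.
Coefficient = C(14,3) · (-4)^3 · 3^11 = 364 · (-64) · 177147 = -4126816512.

-4126816512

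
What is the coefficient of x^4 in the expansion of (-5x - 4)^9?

-80640000

The general term is C(9,j)·(-5x)^j·(-4)^(9-j); the x^4 term has j = 4.
C(9,4) = 126.
Coefficient = C(9,4) · (-5)^4 · (-4)^5 = 126 · 625 · (-1024) = -80640000.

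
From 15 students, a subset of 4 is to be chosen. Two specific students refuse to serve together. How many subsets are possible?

All 4-subsets: C(15,4) = 1365. Those containing both fixed elements: C(13,2) = 78.
1365 − 78 = 1287.

1287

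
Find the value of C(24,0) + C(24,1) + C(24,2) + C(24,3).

1 + 24 + 276 + 2024 = 2325.

2325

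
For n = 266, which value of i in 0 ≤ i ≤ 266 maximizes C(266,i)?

133

C(266,i) is maximized at i = 266/2 = 133.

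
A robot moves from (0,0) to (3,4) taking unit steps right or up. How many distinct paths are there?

35

Each path is a sequence of 7 steps with 3 rights: C(7,3) = 35.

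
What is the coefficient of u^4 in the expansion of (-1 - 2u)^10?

The general term is C(10,j)·(-1)^j·(-2u)^(10-j); the u^4 term has j = 6.
C(10,6) = 210.
Coefficient = C(10,6) · (-2)^4 = 210 · 16 = 3360.

3360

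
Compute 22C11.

C(22,11) = (22·21·20·19·18·17·16·15·14·13·12) / 11! = 28158588057600 / 39916800 = 705432.

705432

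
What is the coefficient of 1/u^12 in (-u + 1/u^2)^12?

495

General term: C(12,j)·(-u)^j·(1/u^2)^(12-j), with u-exponent 1j − 2(12−j) = 3j − 24.
Set 3j − 24 = -12: j = 4.
C(12,4) = 495; (-1)^4 = 1; 1^8 = 1.
Coefficient = 495 · 1 · 1 = 495.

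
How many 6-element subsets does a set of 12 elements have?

C(12,6) = (12·11·10·9·8·7) / 6! = 665280 / 720 = 924.

924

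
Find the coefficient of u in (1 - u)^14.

The general term is C(14,j)·(1)^j·(-u)^(14-j); the u^1 term has j = 13.
C(14,13) = 14.
Coefficient = C(14,13) · (-1)^1 = 14 · (-1) = -14.

-14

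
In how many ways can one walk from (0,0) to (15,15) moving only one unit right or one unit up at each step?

Each path is a sequence of 30 steps with 15 rights: C(30,15) = 155117520.

155117520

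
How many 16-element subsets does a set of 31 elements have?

C(31,16) = C(31,15) by symmetry.
C(31,15) = (31·30·29·28·27·26·25·24·23·22·21·20·19·18·17) / 15! = 393008709555221760000 / 1307674368000 = 300540195.

300540195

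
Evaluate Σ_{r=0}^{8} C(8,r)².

Σ C(8,r)² is the coefficient of x^8 in (1+x)^8(1+x)^8 = (1+x)^16, i.e. C(16,8) = 12870.

12870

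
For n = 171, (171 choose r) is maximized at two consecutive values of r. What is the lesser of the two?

For odd n = 171, C(171,r) peaks at r = (n−1)/2 and (n+1)/2; the lesser is 85.

85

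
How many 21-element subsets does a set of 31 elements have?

44352165

C(31,21) = C(31,10) by symmetry.
C(31,10) = (31·30·29·28·27·26·25·24·23·22) / 10! = 160945136352000 / 3628800 = 44352165.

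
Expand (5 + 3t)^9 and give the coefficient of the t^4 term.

31893750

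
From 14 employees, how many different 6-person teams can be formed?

3003

This is C(14,6) = 3003.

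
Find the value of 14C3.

364

C(14,3) = (14·13·12) / 3! = 2184 / 6 = 364.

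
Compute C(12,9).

220

C(12,9) = C(12,3) by symmetry.
C(12,3) = (12·11·10) / 3! = 1320 / 6 = 220.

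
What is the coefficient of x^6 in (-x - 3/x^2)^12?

General term: C(12,j)·(-x)^j·(-3/x^2)^(12-j), with x-exponent 1j − 2(12−j) = 3j − 24.
Set 3j − 24 = 6: j = 10.
C(12,10) = 66; (-1)^10 = 1; (-3)^2 = 9.
Coefficient = 66 · 1 · 9 = 594.

594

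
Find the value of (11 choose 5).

462

C(11,5) = (11·10·9·8·7) / 5! = 55440 / 120 = 462.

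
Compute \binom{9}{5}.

C(9,5) = C(9,4) by symmetry.
C(9,4) = (9·8·7·6) / 4! = 3024 / 24 = 126.

126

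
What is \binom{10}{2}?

C(10,2) = (10·9) / 2! = 90 / 2 = 45.

45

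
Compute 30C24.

593775

C(30,24) = C(30,6) by symmetry.
C(30,6) = (30·29·28·27·26·25) / 6! = 427518000 / 720 = 593775.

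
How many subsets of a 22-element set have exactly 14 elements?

319770

Choose the 14 positions: C(22,14) = 319770.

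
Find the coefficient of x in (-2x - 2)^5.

-160

The general term is C(5,j)·(-2x)^j·(-2)^(5-j); the x^1 term has j = 1.
C(5,1) = 5.
Coefficient = C(5,1) · (-2)^1 · (-2)^4 = 5 · (-2) · 16 = -160.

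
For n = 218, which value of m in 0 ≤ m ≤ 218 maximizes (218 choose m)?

109

C(218,m) is maximized at m = 218/2 = 109.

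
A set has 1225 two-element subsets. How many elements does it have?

n(n−1)/2 = 1225 ⇒ n(n−1) = 2450. Since 50·49 = 2450, n = 50.

50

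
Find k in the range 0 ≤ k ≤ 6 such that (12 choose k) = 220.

3

C(12,k) increases on 0 ≤ k ≤ 6. C(12,2) = 66 and C(12,3) = 220, so k = 3.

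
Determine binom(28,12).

C(28,12) = (28·27·26·25·24·23·22·21·20·19·18·17) / 12! = 14572069319808000 / 479001600 = 30421755.

30421755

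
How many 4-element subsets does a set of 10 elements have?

210

C(10,4) = (10·9·8·7) / 4! = 5040 / 24 = 210.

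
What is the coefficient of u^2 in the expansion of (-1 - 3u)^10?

405

The general term is C(10,j)·(-1)^j·(-3u)^(10-j); the u^2 term has j = 8.
C(10,8) = 45.
Coefficient = C(10,8) · (-3)^2 = 45 · 9 = 405.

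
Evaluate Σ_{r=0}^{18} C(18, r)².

9075135300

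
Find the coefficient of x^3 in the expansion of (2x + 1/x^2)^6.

General term: C(6,j)·(2x)^j·(1/x^2)^(6-j), with x-exponent 1j − 2(6−j) = 3j − 12.
Set 3j − 12 = 3: j = 5.
C(6,5) = 6; 2^5 = 32; 1^1 = 1.
Coefficient = 6 · 32 · 1 = 192.

192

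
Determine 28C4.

20475

C(28,4) = (28·27·26·25) / 4! = 491400 / 24 = 20475.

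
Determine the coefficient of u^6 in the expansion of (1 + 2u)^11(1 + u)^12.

973104

Coefficient of u^6 = Σ_{j} C(11,j)·2^j·C(12,6-j)·1^(6-j) for j from 0 to 6.
= 924 + 17424 + 108900 + 290400 + 348480 + 177408 + 29568 = 973104.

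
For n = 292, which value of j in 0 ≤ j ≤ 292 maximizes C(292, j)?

C(292,j) is maximized at j = 292/2 = 146.

146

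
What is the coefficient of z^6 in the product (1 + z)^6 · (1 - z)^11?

Coefficient of z^6 = Σ_{j} C(6,j)·1^j·C(11,6-j)·(-1)^(6-j) for j from 0 to 6.
= 462 + (-2772) + 4950 + (-3300) + 825 + (-66) + 1 = 100.

100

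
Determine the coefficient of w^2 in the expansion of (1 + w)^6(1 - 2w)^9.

Coefficient of w^2 = Σ_{j} C(6,j)·1^j·C(9,2-j)·(-2)^(2-j) for j from 0 to 2.
= 144 + (-108) + 15 = 51.

51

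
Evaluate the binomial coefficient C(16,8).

C(16,8) = (16·15·14·13·12·11·10·9) / 8! = 518918400 / 40320 = 12870.

12870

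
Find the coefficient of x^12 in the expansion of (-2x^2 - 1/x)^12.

126720

General term: C(12,j)·(-2x^2)^j·(-1/x)^(12-j), with x-exponent 2j − 1(12−j) = 3j − 12.
Set 3j − 12 = 12: j = 8.
C(12,8) = 495; (-2)^8 = 256; (-1)^4 = 1.
Coefficient = 495 · 256 · 1 = 126720.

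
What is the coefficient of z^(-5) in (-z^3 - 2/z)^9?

General term: C(9,j)·(-z^3)^j·(-2/z)^(9-j), with z-exponent 3j − 1(9−j) = 4j − 9.
Set 4j − 9 = -5: j = 1.
C(9,1) = 9; (-1)^1 = -1; (-2)^8 = 256.
Coefficient = 9 · (-1) · 256 = -2304.

-2304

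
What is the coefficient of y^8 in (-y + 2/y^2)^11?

22

General term: C(11,j)·(-y)^j·(2/y^2)^(11-j), with y-exponent 1j − 2(11−j) = 3j − 22.
Set 3j − 22 = 8: j = 10.
C(11,10) = 11; (-1)^10 = 1; 2^1 = 2.
Coefficient = 11 · 1 · 2 = 22.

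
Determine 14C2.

91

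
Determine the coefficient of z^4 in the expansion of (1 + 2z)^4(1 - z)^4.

Coefficient of z^4 = Σ_{j} C(4,j)·2^j·C(4,4-j)·(-1)^(4-j) for j from 0 to 4.
= 1 + (-32) + 144 + (-128) + 16 = 1.

1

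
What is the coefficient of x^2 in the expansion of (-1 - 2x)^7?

The general term is C(7,j)·(-1)^j·(-2x)^(7-j); the x^2 term has j = 5.
C(7,5) = 21.
Coefficient = C(7,5) · (-1)^5 · (-2)^2 = 21 · (-1) · 4 = -84.

-84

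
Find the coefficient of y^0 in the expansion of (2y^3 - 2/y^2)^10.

215040

General term: C(10,j)·(2y^3)^j·(-2/y^2)^(10-j), with y-exponent 3j − 2(10−j) = 5j − 20.
Set 5j − 20 = 0: j = 4.
C(10,4) = 210; 2^4 = 16; (-2)^6 = 64.
Coefficient = 210 · 16 · 64 = 215040.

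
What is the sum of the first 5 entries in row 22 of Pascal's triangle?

1 + 22 + 231 + 1540 + 7315 = 9109.

9109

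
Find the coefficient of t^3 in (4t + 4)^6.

81920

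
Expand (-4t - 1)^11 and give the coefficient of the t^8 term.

The general term is C(11,j)·(-4t)^j·(-1)^(11-j); the t^8 term has j = 8.
C(11,8) = 165.
Coefficient = C(11,8) · (-4)^8 · (-1)^3 = 165 · 65536 · (-1) = -10813440.

-10813440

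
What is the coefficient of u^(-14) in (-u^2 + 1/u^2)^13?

-286

General term: C(13,j)·(-u^2)^j·(1/u^2)^(13-j), with u-exponent 2j − 2(13−j) = 4j − 26.
Set 4j − 26 = -14: j = 3.
C(13,3) = 286; (-1)^3 = -1; 1^10 = 1.
Coefficient = 286 · (-1) · 1 = -286.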